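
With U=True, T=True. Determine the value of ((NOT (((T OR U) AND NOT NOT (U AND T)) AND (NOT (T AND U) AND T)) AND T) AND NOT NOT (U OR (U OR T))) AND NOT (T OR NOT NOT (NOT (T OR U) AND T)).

False

T OR U = True OR True = True
U AND T = True AND True = True
NOT (U AND T) = NOT True = False
NOT NOT (U AND T) = NOT False = True
(T OR U) AND NOT NOT (U AND T) = True AND True = True
T AND U = True AND True = True
NOT (T AND U) = NOT True = False
NOT (T AND U) AND T = False AND True = False
((T OR U) AND NOT NOT (U AND T)) AND (NOT (T AND U) AND T) = True AND False = False
NOT (((T OR U) AND NOT NOT (U AND T)) AND (NOT (T AND U) AND T)) = NOT False = True
NOT (((T OR U) AND NOT NOT (U AND T)) AND (NOT (T AND U) AND T)) AND T = True AND True = True
U OR T = True OR True = True
U OR (U OR T) = True OR True = True
NOT (U OR (U OR T)) = NOT True = False
NOT NOT (U OR (U OR T)) = NOT False = True
(NOT (((T OR U) AND NOT NOT (U AND T)) AND (NOT (T AND U) AND T)) AND T) AND NOT NOT (U OR (U OR T)) = True AND True = True
T OR U = True OR True = True
NOT (T OR U) = NOT True = False
NOT (T OR U) AND T = False AND True = False
NOT (NOT (T OR U) AND T) = NOT False = True
NOT NOT (NOT (T OR U) AND T) = NOT True = False
T OR NOT NOT (NOT (T OR U) AND T) = True OR False = True
NOT (T OR NOT NOT (NOT (T OR U) AND T)) = NOT True = False
((NOT (((T OR U) AND NOT NOT (U AND T)) AND (NOT (T AND U) AND T)) AND T) AND NOT NOT (U OR (U OR T))) AND NOT (T OR NOT NOT (NOT (T OR U) AND T)) = True AND False = False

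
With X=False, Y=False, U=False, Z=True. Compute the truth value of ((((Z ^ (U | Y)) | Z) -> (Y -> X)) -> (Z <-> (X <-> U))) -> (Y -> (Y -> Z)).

True

U | Y = False | False = False
Z ^ (U | Y) = True ^ False = True
(Z ^ (U | Y)) | Z = True | True = True
Y -> X = False -> False = True
((Z ^ (U | Y)) | Z) -> (Y -> X) = True -> True = True
X <-> U = False <-> False = True
Z <-> (X <-> U) = True <-> True = True
(((Z ^ (U | Y)) | Z) -> (Y -> X)) -> (Z <-> (X <-> U)) = True -> True = True
Y -> Z = False -> True = True
Y -> (Y -> Z) = False -> True = True
((((Z ^ (U | Y)) | Z) -> (Y -> X)) -> (Z <-> (X <-> U))) -> (Y -> (Y -> Z)) = True -> True = True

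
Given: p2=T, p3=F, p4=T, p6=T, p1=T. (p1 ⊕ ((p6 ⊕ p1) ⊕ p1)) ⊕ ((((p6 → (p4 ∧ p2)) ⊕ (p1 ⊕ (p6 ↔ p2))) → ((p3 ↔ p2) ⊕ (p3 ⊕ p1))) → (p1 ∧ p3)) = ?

p6 ⊕ p1 = T ⊕ T = F
(p6 ⊕ p1) ⊕ p1 = F ⊕ T = T
p1 ⊕ ((p6 ⊕ p1) ⊕ p1) = T ⊕ T = F
p4 ∧ p2 = T ∧ T = T
p6 → (p4 ∧ p2) = T → T = T
p6 ↔ p2 = T ↔ T = T
p1 ⊕ (p6 ↔ p2) = T ⊕ T = F
(p6 → (p4 ∧ p2)) ⊕ (p1 ⊕ (p6 ↔ p2)) = T ⊕ F = T
p3 ↔ p2 = F ↔ T = F
p3 ⊕ p1 = F ⊕ T = T
(p3 ↔ p2) ⊕ (p3 ⊕ p1) = F ⊕ T = T
((p6 → (p4 ∧ p2)) ⊕ (p1 ⊕ (p6 ↔ p2))) → ((p3 ↔ p2) ⊕ (p3 ⊕ p1)) = T → T = T
p1 ∧ p3 = T ∧ F = F
(((p6 → (p4 ∧ p2)) ⊕ (p1 ⊕ (p6 ↔ p2))) → ((p3 ↔ p2) ⊕ (p3 ⊕ p1))) → (p1 ∧ p3) = T → F = F
(p1 ⊕ ((p6 ⊕ p1) ⊕ p1)) ⊕ ((((p6 → (p4 ∧ p2)) ⊕ (p1 ⊕ (p6 ↔ p2))) → ((p3 ↔ p2) ⊕ (p3 ⊕ p1))) → (p1 ∧ p3)) = F ⊕ F = F

F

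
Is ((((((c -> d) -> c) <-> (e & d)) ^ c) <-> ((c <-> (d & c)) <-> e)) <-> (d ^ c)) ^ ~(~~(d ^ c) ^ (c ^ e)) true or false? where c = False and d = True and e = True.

c -> d = False -> True = True
(c -> d) -> c = True -> False = False
e & d = True & True = True
((c -> d) -> c) <-> (e & d) = False <-> True = False
(((c -> d) -> c) <-> (e & d)) ^ c = False ^ False = False
d & c = True & False = False
c <-> (d & c) = False <-> False = True
(c <-> (d & c)) <-> e = True <-> True = True
((((c -> d) -> c) <-> (e & d)) ^ c) <-> ((c <-> (d & c)) <-> e) = False <-> True = False
d ^ c = True ^ False = True
(((((c -> d) -> c) <-> (e & d)) ^ c) <-> ((c <-> (d & c)) <-> e)) <-> (d ^ c) = False <-> True = False
d ^ c = True ^ False = True
~(d ^ c) = ~True = False
~~(d ^ c) = ~False = True
c ^ e = False ^ True = True
~~(d ^ c) ^ (c ^ e) = True ^ True = False
~(~~(d ^ c) ^ (c ^ e)) = ~False = True
((((((c -> d) -> c) <-> (e & d)) ^ c) <-> ((c <-> (d & c)) <-> e)) <-> (d ^ c)) ^ ~(~~(d ^ c) ^ (c ^ e)) = False ^ True = True

True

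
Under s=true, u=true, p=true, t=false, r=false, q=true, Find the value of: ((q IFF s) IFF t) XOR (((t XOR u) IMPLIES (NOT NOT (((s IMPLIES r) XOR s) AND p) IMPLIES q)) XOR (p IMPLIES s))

false

q IFF s = true IFF true = true
(q IFF s) IFF t = true IFF false = false
t XOR u = false XOR true = true
s IMPLIES r = true IMPLIES false = false
(s IMPLIES r) XOR s = false XOR true = true
((s IMPLIES r) XOR s) AND p = true AND true = true
NOT (((s IMPLIES r) XOR s) AND p) = NOT true = false
NOT NOT (((s IMPLIES r) XOR s) AND p) = NOT false = true
NOT NOT (((s IMPLIES r) XOR s) AND p) IMPLIES q = true IMPLIES true = true
(t XOR u) IMPLIES (NOT NOT (((s IMPLIES r) XOR s) AND p) IMPLIES q) = true IMPLIES true = true
p IMPLIES s = true IMPLIES true = true
((t XOR u) IMPLIES (NOT NOT (((s IMPLIES r) XOR s) AND p) IMPLIES q)) XOR (p IMPLIES s) = true XOR true = false
((q IFF s) IFF t) XOR (((t XOR u) IMPLIES (NOT NOT (((s IMPLIES r) XOR s) AND p) IMPLIES q)) XOR (p IMPLIES s)) = false XOR false = false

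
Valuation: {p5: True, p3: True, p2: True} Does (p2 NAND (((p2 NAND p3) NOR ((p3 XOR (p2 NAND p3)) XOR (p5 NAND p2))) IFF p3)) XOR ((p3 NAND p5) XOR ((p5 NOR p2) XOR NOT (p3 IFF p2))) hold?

True

Substituting p5=True, p3=True, p2=True:
p2 NAND p3 = True NAND True = False
p2 NAND p3 = True NAND True = False
p3 XOR (p2 NAND p3) = True XOR False = True
p5 NAND p2 = True NAND True = False
(p3 XOR (p2 NAND p3)) XOR (p5 NAND p2) = True XOR False = True
(p2 NAND p3) NOR ((p3 XOR (p2 NAND p3)) XOR (p5 NAND p2)) = False NOR True = False
((p2 NAND p3) NOR ((p3 XOR (p2 NAND p3)) XOR (p5 NAND p2))) IFF p3 = False IFF True = False
p2 NAND (((p2 NAND p3) NOR ((p3 XOR (p2 NAND p3)) XOR (p5 NAND p2))) IFF p3) = True NAND False = True
p3 NAND p5 = True NAND True = False
p5 NOR p2 = True NOR True = False
p3 IFF p2 = True IFF True = True
NOT (p3 IFF p2) = NOT True = False
(p5 NOR p2) XOR NOT (p3 IFF p2) = False XOR False = False
(p3 NAND p5) XOR ((p5 NOR p2) XOR NOT (p3 IFF p2)) = False XOR False = False
(p2 NAND (((p2 NAND p3) NOR ((p3 XOR (p2 NAND p3)) XOR (p5 NAND p2))) IFF p3)) XOR ((p3 NAND p5) XOR ((p5 NOR p2) XOR NOT (p3 IFF p2))) = True XOR False = True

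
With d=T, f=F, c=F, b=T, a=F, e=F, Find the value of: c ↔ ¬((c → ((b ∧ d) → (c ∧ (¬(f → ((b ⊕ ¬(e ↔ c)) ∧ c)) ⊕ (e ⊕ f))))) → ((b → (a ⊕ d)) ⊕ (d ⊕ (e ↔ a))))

T

Substituting d=T, f=F, c=F, b=T, a=F, e=F:
b ∧ d = T ∧ T = T
e ↔ c = F ↔ F = T
¬(e ↔ c) = ¬T = F
b ⊕ ¬(e ↔ c) = T ⊕ F = T
(b ⊕ ¬(e ↔ c)) ∧ c = T ∧ F = F
f → ((b ⊕ ¬(e ↔ c)) ∧ c) = F → F = T
¬(f → ((b ⊕ ¬(e ↔ c)) ∧ c)) = ¬T = F
e ⊕ f = F ⊕ F = F
¬(f → ((b ⊕ ¬(e ↔ c)) ∧ c)) ⊕ (e ⊕ f) = F ⊕ F = F
c ∧ (¬(f → ((b ⊕ ¬(e ↔ c)) ∧ c)) ⊕ (e ⊕ f)) = F ∧ F = F
(b ∧ d) → (c ∧ (¬(f → ((b ⊕ ¬(e ↔ c)) ∧ c)) ⊕ (e ⊕ f))) = T → F = F
c → ((b ∧ d) → (c ∧ (¬(f → ((b ⊕ ¬(e ↔ c)) ∧ c)) ⊕ (e ⊕ f)))) = F → F = T
a ⊕ d = F ⊕ T = T
b → (a ⊕ d) = T → T = T
e ↔ a = F ↔ F = T
d ⊕ (e ↔ a) = T ⊕ T = F
(b → (a ⊕ d)) ⊕ (d ⊕ (e ↔ a)) = T ⊕ F = T
(c → ((b ∧ d) → (c ∧ (¬(f → ((b ⊕ ¬(e ↔ c)) ∧ c)) ⊕ (e ⊕ f))))) → ((b → (a ⊕ d)) ⊕ (d ⊕ (e ↔ a))) = T → T = T
¬((c → ((b ∧ d) → (c ∧ (¬(f → ((b ⊕ ¬(e ↔ c)) ∧ c)) ⊕ (e ⊕ f))))) → ((b → (a ⊕ d)) ⊕ (d ⊕ (e ↔ a)))) = ¬T = F
c ↔ ¬((c → ((b ∧ d) → (c ∧ (¬(f → ((b ⊕ ¬(e ↔ c)) ∧ c)) ⊕ (e ⊕ f))))) → ((b → (a ⊕ d)) ⊕ (d ⊕ (e ↔ a)))) = F ↔ F = T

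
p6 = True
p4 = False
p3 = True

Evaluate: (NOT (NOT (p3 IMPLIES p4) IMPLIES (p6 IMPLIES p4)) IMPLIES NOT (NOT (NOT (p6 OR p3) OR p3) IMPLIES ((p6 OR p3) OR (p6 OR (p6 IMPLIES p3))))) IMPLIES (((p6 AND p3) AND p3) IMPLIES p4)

True

p3 IMPLIES p4 = True IMPLIES False = False
NOT (p3 IMPLIES p4) = NOT False = True
p6 IMPLIES p4 = True IMPLIES False = False
NOT (p3 IMPLIES p4) IMPLIES (p6 IMPLIES p4) = True IMPLIES False = False
NOT (NOT (p3 IMPLIES p4) IMPLIES (p6 IMPLIES p4)) = NOT False = True
p6 OR p3 = True OR True = True
NOT (p6 OR p3) = NOT True = False
NOT (p6 OR p3) OR p3 = False OR True = True
NOT (NOT (p6 OR p3) OR p3) = NOT True = False
p6 OR p3 = True OR True = True
p6 IMPLIES p3 = True IMPLIES True = True
p6 OR (p6 IMPLIES p3) = True OR True = True
(p6 OR p3) OR (p6 OR (p6 IMPLIES p3)) = True OR True = True
NOT (NOT (p6 OR p3) OR p3) IMPLIES ((p6 OR p3) OR (p6 OR (p6 IMPLIES p3))) = False IMPLIES True = True
NOT (NOT (NOT (p6 OR p3) OR p3) IMPLIES ((p6 OR p3) OR (p6 OR (p6 IMPLIES p3)))) = NOT True = False
NOT (NOT (p3 IMPLIES p4) IMPLIES (p6 IMPLIES p4)) IMPLIES NOT (NOT (NOT (p6 OR p3) OR p3) IMPLIES ((p6 OR p3) OR (p6 OR (p6 IMPLIES p3)))) = True IMPLIES False = False
p6 AND p3 = True AND True = True
(p6 AND p3) AND p3 = True AND True = True
((p6 AND p3) AND p3) IMPLIES p4 = True IMPLIES False = False
(NOT (NOT (p3 IMPLIES p4) IMPLIES (p6 IMPLIES p4)) IMPLIES NOT (NOT (NOT (p6 OR p3) OR p3) IMPLIES ((p6 OR p3) OR (p6 OR (p6 IMPLIES p3))))) IMPLIES (((p6 AND p3) AND p3) IMPLIES p4) = False IMPLIES False = True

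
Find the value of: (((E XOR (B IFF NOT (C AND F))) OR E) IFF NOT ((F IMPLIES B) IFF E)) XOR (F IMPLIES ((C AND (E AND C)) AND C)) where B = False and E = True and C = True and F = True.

Substituting B=False, E=True, C=True, F=True:
C AND F = True AND True = True
NOT (C AND F) = NOT True = False
B IFF NOT (C AND F) = False IFF False = True
E XOR (B IFF NOT (C AND F)) = True XOR True = False
(E XOR (B IFF NOT (C AND F))) OR E = False OR True = True
F IMPLIES B = True IMPLIES False = False
(F IMPLIES B) IFF E = False IFF True = False
NOT ((F IMPLIES B) IFF E) = NOT False = True
((E XOR (B IFF NOT (C AND F))) OR E) IFF NOT ((F IMPLIES B) IFF E) = True IFF True = True
E AND C = True AND True = True
C AND (E AND C) = True AND True = True
(C AND (E AND C)) AND C = True AND True = True
F IMPLIES ((C AND (E AND C)) AND C) = True IMPLIES True = True
(((E XOR (B IFF NOT (C AND F))) OR E) IFF NOT ((F IMPLIES B) IFF E)) XOR (F IMPLIES ((C AND (E AND C)) AND C)) = True XOR True = False

False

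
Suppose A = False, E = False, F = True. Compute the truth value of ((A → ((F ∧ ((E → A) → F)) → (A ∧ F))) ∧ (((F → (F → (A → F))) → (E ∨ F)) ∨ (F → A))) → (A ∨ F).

True

E → A = False → False = True
(E → A) → F = True → True = True
F ∧ ((E → A) → F) = True ∧ True = True
A ∧ F = False ∧ True = False
(F ∧ ((E → A) → F)) → (A ∧ F) = True → False = False
A → ((F ∧ ((E → A) → F)) → (A ∧ F)) = False → False = True
A → F = False → True = True
F → (A → F) = True → True = True
F → (F → (A → F)) = True → True = True
E ∨ F = False ∨ True = True
(F → (F → (A → F))) → (E ∨ F) = True → True = True
F → A = True → False = False
((F → (F → (A → F))) → (E ∨ F)) ∨ (F → A) = True ∨ False = True
(A → ((F ∧ ((E → A) → F)) → (A ∧ F))) ∧ (((F → (F → (A → F))) → (E ∨ F)) ∨ (F → A)) = True ∧ True = True
A ∨ F = False ∨ True = True
((A → ((F ∧ ((E → A) → F)) → (A ∧ F))) ∧ (((F → (F → (A → F))) → (E ∨ F)) ∨ (F → A))) → (A ∨ F) = True → True = True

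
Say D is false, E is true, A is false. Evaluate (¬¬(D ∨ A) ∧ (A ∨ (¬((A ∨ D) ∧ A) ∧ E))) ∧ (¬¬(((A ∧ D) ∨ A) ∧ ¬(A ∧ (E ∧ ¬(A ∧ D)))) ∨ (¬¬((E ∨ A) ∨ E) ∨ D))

False

D ∨ A = False ∨ False = False
¬(D ∨ A) = ¬False = True
¬¬(D ∨ A) = ¬True = False
A ∨ D = False ∨ False = False
(A ∨ D) ∧ A = False ∧ False = False
¬((A ∨ D) ∧ A) = ¬False = True
¬((A ∨ D) ∧ A) ∧ E = True ∧ True = True
A ∨ (¬((A ∨ D) ∧ A) ∧ E) = False ∨ True = True
¬¬(D ∨ A) ∧ (A ∨ (¬((A ∨ D) ∧ A) ∧ E)) = False ∧ True = False
A ∧ D = False ∧ False = False
(A ∧ D) ∨ A = False ∨ False = False
A ∧ D = False ∧ False = False
¬(A ∧ D) = ¬False = True
E ∧ ¬(A ∧ D) = True ∧ True = True
A ∧ (E ∧ ¬(A ∧ D)) = False ∧ True = False
¬(A ∧ (E ∧ ¬(A ∧ D))) = ¬False = True
((A ∧ D) ∨ A) ∧ ¬(A ∧ (E ∧ ¬(A ∧ D))) = False ∧ True = False
¬(((A ∧ D) ∨ A) ∧ ¬(A ∧ (E ∧ ¬(A ∧ D)))) = ¬False = True
¬¬(((A ∧ D) ∨ A) ∧ ¬(A ∧ (E ∧ ¬(A ∧ D)))) = ¬True = False
E ∨ A = True ∨ False = True
(E ∨ A) ∨ E = True ∨ True = True
¬((E ∨ A) ∨ E) = ¬True = False
¬¬((E ∨ A) ∨ E) = ¬False = True
¬¬((E ∨ A) ∨ E) ∨ D = True ∨ False = True
¬¬(((A ∧ D) ∨ A) ∧ ¬(A ∧ (E ∧ ¬(A ∧ D)))) ∨ (¬¬((E ∨ A) ∨ E) ∨ D) = False ∨ True = True
(¬¬(D ∨ A) ∧ (A ∨ (¬((A ∨ D) ∧ A) ∧ E))) ∧ (¬¬(((A ∧ D) ∨ A) ∧ ¬(A ∧ (E ∧ ¬(A ∧ D)))) ∨ (¬¬((E ∨ A) ∨ E) ∨ D)) = False ∧ True = False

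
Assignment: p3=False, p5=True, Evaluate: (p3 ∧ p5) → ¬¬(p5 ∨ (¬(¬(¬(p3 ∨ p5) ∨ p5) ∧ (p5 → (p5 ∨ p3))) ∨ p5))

p3 ∧ p5 = False ∧ True = False
p3 ∨ p5 = False ∨ True = True
¬(p3 ∨ p5) = ¬True = False
¬(p3 ∨ p5) ∨ p5 = False ∨ True = True
¬(¬(p3 ∨ p5) ∨ p5) = ¬True = False
p5 ∨ p3 = True ∨ False = True
p5 → (p5 ∨ p3) = True → True = True
¬(¬(p3 ∨ p5) ∨ p5) ∧ (p5 → (p5 ∨ p3)) = False ∧ True = False
¬(¬(¬(p3 ∨ p5) ∨ p5) ∧ (p5 → (p5 ∨ p3))) = ¬False = True
¬(¬(¬(p3 ∨ p5) ∨ p5) ∧ (p5 → (p5 ∨ p3))) ∨ p5 = True ∨ True = True
p5 ∨ (¬(¬(¬(p3 ∨ p5) ∨ p5) ∧ (p5 → (p5 ∨ p3))) ∨ p5) = True ∨ True = True
¬(p5 ∨ (¬(¬(¬(p3 ∨ p5) ∨ p5) ∧ (p5 → (p5 ∨ p3))) ∨ p5)) = ¬True = False
¬¬(p5 ∨ (¬(¬(¬(p3 ∨ p5) ∨ p5) ∧ (p5 → (p5 ∨ p3))) ∨ p5)) = ¬False = True
(p3 ∧ p5) → ¬¬(p5 ∨ (¬(¬(¬(p3 ∨ p5) ∨ p5) ∧ (p5 → (p5 ∨ p3))) ∨ p5)) = False → True = True

True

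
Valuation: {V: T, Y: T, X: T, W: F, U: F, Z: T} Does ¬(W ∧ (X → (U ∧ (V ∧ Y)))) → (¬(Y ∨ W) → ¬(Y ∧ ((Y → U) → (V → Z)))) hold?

Substituting V=T, Y=T, X=T, W=F, U=F, Z=T:
V ∧ Y = T ∧ T = T
U ∧ (V ∧ Y) = F ∧ T = F
X → (U ∧ (V ∧ Y)) = T → F = F
W ∧ (X → (U ∧ (V ∧ Y))) = F ∧ F = F
¬(W ∧ (X → (U ∧ (V ∧ Y)))) = ¬F = T
Y ∨ W = T ∨ F = T
¬(Y ∨ W) = ¬T = F
Y → U = T → F = F
V → Z = T → T = T
(Y → U) → (V → Z) = F → T = T
Y ∧ ((Y → U) → (V → Z)) = T ∧ T = T
¬(Y ∧ ((Y → U) → (V → Z))) = ¬T = F
¬(Y ∨ W) → ¬(Y ∧ ((Y → U) → (V → Z))) = F → F = T
¬(W ∧ (X → (U ∧ (V ∧ Y)))) → (¬(Y ∨ W) → ¬(Y ∧ ((Y → U) → (V → Z)))) = T → T = T

T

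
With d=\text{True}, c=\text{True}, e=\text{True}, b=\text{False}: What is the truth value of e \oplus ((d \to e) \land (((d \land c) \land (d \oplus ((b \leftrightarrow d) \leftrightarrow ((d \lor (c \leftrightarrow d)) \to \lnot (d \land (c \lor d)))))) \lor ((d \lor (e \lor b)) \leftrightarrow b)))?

d \to e = \text{True} \to \text{True} = \text{True}
d \land c = \text{True} \land \text{True} = \text{True}
b \leftrightarrow d = \text{False} \leftrightarrow \text{True} = \text{False}
c \leftrightarrow d = \text{True} \leftrightarrow \text{True} = \text{True}
d \lor (c \leftrightarrow d) = \text{True} \lor \text{True} = \text{True}
c \lor d = \text{True} \lor \text{True} = \text{True}
d \land (c \lor d) = \text{True} \land \text{True} = \text{True}
\lnot (d \land (c \lor d)) = \lnot \text{True} = \text{False}
(d \lor (c \leftrightarrow d)) \to \lnot (d \land (c \lor d)) = \text{True} \to \text{False} = \text{False}
(b \leftrightarrow d) \leftrightarrow ((d \lor (c \leftrightarrow d)) \to \lnot (d \land (c \lor d))) = \text{False} \leftrightarrow \text{False} = \text{True}
d \oplus ((b \leftrightarrow d) \leftrightarrow ((d \lor (c \leftrightarrow d)) \to \lnot (d \land (c \lor d)))) = \text{True} \oplus \text{True} = \text{False}
(d \land c) \land (d \oplus ((b \leftrightarrow d) \leftrightarrow ((d \lor (c \leftrightarrow d)) \to \lnot (d \land (c \lor d))))) = \text{True} \land \text{False} = \text{False}
e \lor b = \text{True} \lor \text{False} = \text{True}
d \lor (e \lor b) = \text{True} \lor \text{True} = \text{True}
(d \lor (e \lor b)) \leftrightarrow b = \text{True} \leftrightarrow \text{False} = \text{False}
((d \land c) \land (d \oplus ((b \leftrightarrow d) \leftrightarrow ((d \lor (c \leftrightarrow d)) \to \lnot (d \land (c \lor d)))))) \lor ((d \lor (e \lor b)) \leftrightarrow b) = \text{False} \lor \text{False} = \text{False}
(d \to e) \land (((d \land c) \land (d \oplus ((b \leftrightarrow d) \leftrightarrow ((d \lor (c \leftrightarrow d)) \to \lnot (d \land (c \lor d)))))) \lor ((d \lor (e \lor b)) \leftrightarrow b)) = \text{True} \land \text{False} = \text{False}
e \oplus ((d \to e) \land (((d \land c) \land (d \oplus ((b \leftrightarrow d) \leftrightarrow ((d \lor (c \leftrightarrow d)) \to \lnot (d \land (c \lor d)))))) \lor ((d \lor (e \lor b)) \leftrightarrow b))) = \text{True} \oplus \text{False} = \text{True}

\text{True}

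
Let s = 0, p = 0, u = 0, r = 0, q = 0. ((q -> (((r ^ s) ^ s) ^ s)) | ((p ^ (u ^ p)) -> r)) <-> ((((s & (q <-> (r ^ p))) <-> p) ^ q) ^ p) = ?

1

r ^ s = 0 ^ 0 = 0
(r ^ s) ^ s = 0 ^ 0 = 0
((r ^ s) ^ s) ^ s = 0 ^ 0 = 0
q -> (((r ^ s) ^ s) ^ s) = 0 -> 0 = 1
u ^ p = 0 ^ 0 = 0
p ^ (u ^ p) = 0 ^ 0 = 0
(p ^ (u ^ p)) -> r = 0 -> 0 = 1
(q -> (((r ^ s) ^ s) ^ s)) | ((p ^ (u ^ p)) -> r) = 1 | 1 = 1
r ^ p = 0 ^ 0 = 0
q <-> (r ^ p) = 0 <-> 0 = 1
s & (q <-> (r ^ p)) = 0 & 1 = 0
(s & (q <-> (r ^ p))) <-> p = 0 <-> 0 = 1
((s & (q <-> (r ^ p))) <-> p) ^ q = 1 ^ 0 = 1
(((s & (q <-> (r ^ p))) <-> p) ^ q) ^ p = 1 ^ 0 = 1
((q -> (((r ^ s) ^ s) ^ s)) | ((p ^ (u ^ p)) -> r)) <-> ((((s & (q <-> (r ^ p))) <-> p) ^ q) ^ p) = 1 <-> 1 = 1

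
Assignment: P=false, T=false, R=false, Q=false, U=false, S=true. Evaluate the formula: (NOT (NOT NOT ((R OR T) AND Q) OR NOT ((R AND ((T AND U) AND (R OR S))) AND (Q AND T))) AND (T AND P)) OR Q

Substituting P=false, T=false, R=false, Q=false, U=false, S=true:
R OR T = false OR false = false
(R OR T) AND Q = false AND false = false
NOT ((R OR T) AND Q) = NOT false = true
NOT NOT ((R OR T) AND Q) = NOT true = false
T AND U = false AND false = false
R OR S = false OR true = true
(T AND U) AND (R OR S) = false AND true = false
R AND ((T AND U) AND (R OR S)) = false AND false = false
Q AND T = false AND false = false
(R AND ((T AND U) AND (R OR S))) AND (Q AND T) = false AND false = false
NOT ((R AND ((T AND U) AND (R OR S))) AND (Q AND T)) = NOT false = true
NOT NOT ((R OR T) AND Q) OR NOT ((R AND ((T AND U) AND (R OR S))) AND (Q AND T)) = false OR true = true
NOT (NOT NOT ((R OR T) AND Q) OR NOT ((R AND ((T AND U) AND (R OR S))) AND (Q AND T))) = NOT true = false
T AND P = false AND false = false
NOT (NOT NOT ((R OR T) AND Q) OR NOT ((R AND ((T AND U) AND (R OR S))) AND (Q AND T))) AND (T AND P) = false AND false = false
(NOT (NOT NOT ((R OR T) AND Q) OR NOT ((R AND ((T AND U) AND (R OR S))) AND (Q AND T))) AND (T AND P)) OR Q = false OR false = false

false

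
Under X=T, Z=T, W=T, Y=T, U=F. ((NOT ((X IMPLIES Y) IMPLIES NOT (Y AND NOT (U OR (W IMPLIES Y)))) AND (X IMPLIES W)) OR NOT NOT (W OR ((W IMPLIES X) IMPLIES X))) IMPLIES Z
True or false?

X IMPLIES Y = T IMPLIES T = T
W IMPLIES Y = T IMPLIES T = T
U OR (W IMPLIES Y) = F OR T = T
NOT (U OR (W IMPLIES Y)) = NOT T = F
Y AND NOT (U OR (W IMPLIES Y)) = T AND F = F
NOT (Y AND NOT (U OR (W IMPLIES Y))) = NOT F = T
(X IMPLIES Y) IMPLIES NOT (Y AND NOT (U OR (W IMPLIES Y))) = T IMPLIES T = T
NOT ((X IMPLIES Y) IMPLIES NOT (Y AND NOT (U OR (W IMPLIES Y)))) = NOT T = F
X IMPLIES W = T IMPLIES T = T
NOT ((X IMPLIES Y) IMPLIES NOT (Y AND NOT (U OR (W IMPLIES Y)))) AND (X IMPLIES W) = F AND T = F
W IMPLIES X = T IMPLIES T = T
(W IMPLIES X) IMPLIES X = T IMPLIES T = T
W OR ((W IMPLIES X) IMPLIES X) = T OR T = T
NOT (W OR ((W IMPLIES X) IMPLIES X)) = NOT T = F
NOT NOT (W OR ((W IMPLIES X) IMPLIES X)) = NOT F = T
(NOT ((X IMPLIES Y) IMPLIES NOT (Y AND NOT (U OR (W IMPLIES Y)))) AND (X IMPLIES W)) OR NOT NOT (W OR ((W IMPLIES X) IMPLIES X)) = F OR T = T
((NOT ((X IMPLIES Y) IMPLIES NOT (Y AND NOT (U OR (W IMPLIES Y)))) AND (X IMPLIES W)) OR NOT NOT (W OR ((W IMPLIES X) IMPLIES X))) IMPLIES Z = T IMPLIES T = T

T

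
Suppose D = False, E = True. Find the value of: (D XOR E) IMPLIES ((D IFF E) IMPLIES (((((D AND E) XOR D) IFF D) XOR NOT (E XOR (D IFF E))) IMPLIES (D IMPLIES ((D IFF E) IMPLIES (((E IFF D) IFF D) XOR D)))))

True

Substituting D=False, E=True:
D XOR E = False XOR True = True
D IFF E = False IFF True = False
D AND E = False AND True = False
(D AND E) XOR D = False XOR False = False
((D AND E) XOR D) IFF D = False IFF False = True
D IFF E = False IFF True = False
E XOR (D IFF E) = True XOR False = True
NOT (E XOR (D IFF E)) = NOT True = False
(((D AND E) XOR D) IFF D) XOR NOT (E XOR (D IFF E)) = True XOR False = True
D IFF E = False IFF True = False
E IFF D = True IFF False = False
(E IFF D) IFF D = False IFF False = True
((E IFF D) IFF D) XOR D = True XOR False = True
(D IFF E) IMPLIES (((E IFF D) IFF D) XOR D) = False IMPLIES True = True
D IMPLIES ((D IFF E) IMPLIES (((E IFF D) IFF D) XOR D)) = False IMPLIES True = True
((((D AND E) XOR D) IFF D) XOR NOT (E XOR (D IFF E))) IMPLIES (D IMPLIES ((D IFF E) IMPLIES (((E IFF D) IFF D) XOR D))) = True IMPLIES True = True
(D IFF E) IMPLIES (((((D AND E) XOR D) IFF D) XOR NOT (E XOR (D IFF E))) IMPLIES (D IMPLIES ((D IFF E) IMPLIES (((E IFF D) IFF D) XOR D)))) = False IMPLIES True = True
(D XOR E) IMPLIES ((D IFF E) IMPLIES (((((D AND E) XOR D) IFF D) XOR NOT (E XOR (D IFF E))) IMPLIES (D IMPLIES ((D IFF E) IMPLIES (((E IFF D) IFF D) XOR D))))) = True IMPLIES True = True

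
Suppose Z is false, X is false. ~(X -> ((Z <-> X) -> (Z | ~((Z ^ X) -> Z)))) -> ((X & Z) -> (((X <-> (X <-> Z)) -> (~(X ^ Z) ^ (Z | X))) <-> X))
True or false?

True

Z <-> X = False <-> False = True
Z ^ X = False ^ False = False
(Z ^ X) -> Z = False -> False = True
~((Z ^ X) -> Z) = ~True = False
Z | ~((Z ^ X) -> Z) = False | False = False
(Z <-> X) -> (Z | ~((Z ^ X) -> Z)) = True -> False = False
X -> ((Z <-> X) -> (Z | ~((Z ^ X) -> Z))) = False -> False = True
~(X -> ((Z <-> X) -> (Z | ~((Z ^ X) -> Z)))) = ~True = False
X & Z = False & False = False
X <-> Z = False <-> False = True
X <-> (X <-> Z) = False <-> True = False
X ^ Z = False ^ False = False
~(X ^ Z) = ~False = True
Z | X = False | False = False
~(X ^ Z) ^ (Z | X) = True ^ False = True
(X <-> (X <-> Z)) -> (~(X ^ Z) ^ (Z | X)) = False -> True = True
((X <-> (X <-> Z)) -> (~(X ^ Z) ^ (Z | X))) <-> X = True <-> False = False
(X & Z) -> (((X <-> (X <-> Z)) -> (~(X ^ Z) ^ (Z | X))) <-> X) = False -> False = True
~(X -> ((Z <-> X) -> (Z | ~((Z ^ X) -> Z)))) -> ((X & Z) -> (((X <-> (X <-> Z)) -> (~(X ^ Z) ^ (Z | X))) <-> X)) = False -> True = True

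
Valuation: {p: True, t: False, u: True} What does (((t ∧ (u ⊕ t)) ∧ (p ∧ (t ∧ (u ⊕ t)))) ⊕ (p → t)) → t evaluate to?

True

Substituting p=True, t=False, u=True:
u ⊕ t = True ⊕ False = True
t ∧ (u ⊕ t) = False ∧ True = False
u ⊕ t = True ⊕ False = True
t ∧ (u ⊕ t) = False ∧ True = False
p ∧ (t ∧ (u ⊕ t)) = True ∧ False = False
(t ∧ (u ⊕ t)) ∧ (p ∧ (t ∧ (u ⊕ t))) = False ∧ False = False
p → t = True → False = False
((t ∧ (u ⊕ t)) ∧ (p ∧ (t ∧ (u ⊕ t)))) ⊕ (p → t) = False ⊕ False = False
(((t ∧ (u ⊕ t)) ∧ (p ∧ (t ∧ (u ⊕ t)))) ⊕ (p → t)) → t = False → False = True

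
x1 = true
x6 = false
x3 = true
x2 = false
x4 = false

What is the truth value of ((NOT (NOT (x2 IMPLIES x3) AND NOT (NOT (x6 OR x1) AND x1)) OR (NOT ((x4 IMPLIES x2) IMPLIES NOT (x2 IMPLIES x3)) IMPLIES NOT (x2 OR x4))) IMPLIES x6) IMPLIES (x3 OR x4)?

Substituting x1=true, x6=false, x3=true, x2=false, x4=false:
x2 IMPLIES x3 = false IMPLIES true = true
NOT (x2 IMPLIES x3) = NOT true = false
x6 OR x1 = false OR true = true
NOT (x6 OR x1) = NOT true = false
NOT (x6 OR x1) AND x1 = false AND true = false
NOT (NOT (x6 OR x1) AND x1) = NOT false = true
NOT (x2 IMPLIES x3) AND NOT (NOT (x6 OR x1) AND x1) = false AND true = false
NOT (NOT (x2 IMPLIES x3) AND NOT (NOT (x6 OR x1) AND x1)) = NOT false = true
x4 IMPLIES x2 = false IMPLIES false = true
x2 IMPLIES x3 = false IMPLIES true = true
NOT (x2 IMPLIES x3) = NOT true = false
(x4 IMPLIES x2) IMPLIES NOT (x2 IMPLIES x3) = true IMPLIES false = false
NOT ((x4 IMPLIES x2) IMPLIES NOT (x2 IMPLIES x3)) = NOT false = true
x2 OR x4 = false OR false = false
NOT (x2 OR x4) = NOT false = true
NOT ((x4 IMPLIES x2) IMPLIES NOT (x2 IMPLIES x3)) IMPLIES NOT (x2 OR x4) = true IMPLIES true = true
NOT (NOT (x2 IMPLIES x3) AND NOT (NOT (x6 OR x1) AND x1)) OR (NOT ((x4 IMPLIES x2) IMPLIES NOT (x2 IMPLIES x3)) IMPLIES NOT (x2 OR x4)) = true OR true = true
(NOT (NOT (x2 IMPLIES x3) AND NOT (NOT (x6 OR x1) AND x1)) OR (NOT ((x4 IMPLIES x2) IMPLIES NOT (x2 IMPLIES x3)) IMPLIES NOT (x2 OR x4))) IMPLIES x6 = true IMPLIES false = false
x3 OR x4 = true OR false = true
((NOT (NOT (x2 IMPLIES x3) AND NOT (NOT (x6 OR x1) AND x1)) OR (NOT ((x4 IMPLIES x2) IMPLIES NOT (x2 IMPLIES x3)) IMPLIES NOT (x2 OR x4))) IMPLIES x6) IMPLIES (x3 OR x4) = false IMPLIES true = true

true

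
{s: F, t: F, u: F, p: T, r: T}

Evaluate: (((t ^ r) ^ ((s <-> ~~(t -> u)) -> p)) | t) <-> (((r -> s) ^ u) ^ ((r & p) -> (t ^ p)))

t ^ r = F ^ T = T
t -> u = F -> F = T
~(t -> u) = ~T = F
~~(t -> u) = ~F = T
s <-> ~~(t -> u) = F <-> T = F
(s <-> ~~(t -> u)) -> p = F -> T = T
(t ^ r) ^ ((s <-> ~~(t -> u)) -> p) = T ^ T = F
((t ^ r) ^ ((s <-> ~~(t -> u)) -> p)) | t = F | F = F
r -> s = T -> F = F
(r -> s) ^ u = F ^ F = F
r & p = T & T = T
t ^ p = F ^ T = T
(r & p) -> (t ^ p) = T -> T = T
((r -> s) ^ u) ^ ((r & p) -> (t ^ p)) = F ^ T = T
(((t ^ r) ^ ((s <-> ~~(t -> u)) -> p)) | t) <-> (((r -> s) ^ u) ^ ((r & p) -> (t ^ p))) = F <-> T = F

F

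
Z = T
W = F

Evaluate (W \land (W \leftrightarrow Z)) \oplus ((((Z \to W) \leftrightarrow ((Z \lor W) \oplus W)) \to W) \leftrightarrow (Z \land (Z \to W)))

F

Substituting Z=T, W=F:
W \leftrightarrow Z = F \leftrightarrow T = F
W \land (W \leftrightarrow Z) = F \land F = F
Z \to W = T \to F = F
Z \lor W = T \lor F = T
(Z \lor W) \oplus W = T \oplus F = T
(Z \to W) \leftrightarrow ((Z \lor W) \oplus W) = F \leftrightarrow T = F
((Z \to W) \leftrightarrow ((Z \lor W) \oplus W)) \to W = F \to F = T
Z \to W = T \to F = F
Z \land (Z \to W) = T \land F = F
(((Z \to W) \leftrightarrow ((Z \lor W) \oplus W)) \to W) \leftrightarrow (Z \land (Z \to W)) = T \leftrightarrow F = F
(W \land (W \leftrightarrow Z)) \oplus ((((Z \to W) \leftrightarrow ((Z \lor W) \oplus W)) \to W) \leftrightarrow (Z \land (Z \to W))) = F \oplus F = F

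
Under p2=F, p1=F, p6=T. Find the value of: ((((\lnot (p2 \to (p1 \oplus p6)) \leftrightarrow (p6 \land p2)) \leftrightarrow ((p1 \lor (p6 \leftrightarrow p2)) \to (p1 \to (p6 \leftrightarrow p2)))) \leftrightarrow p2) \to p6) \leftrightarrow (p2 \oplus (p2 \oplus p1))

F

p1 \oplus p6 = F \oplus T = T
p2 \to (p1 \oplus p6) = F \to T = T
\lnot (p2 \to (p1 \oplus p6)) = \lnot T = F
p6 \land p2 = T \land F = F
\lnot (p2 \to (p1 \oplus p6)) \leftrightarrow (p6 \land p2) = F \leftrightarrow F = T
p6 \leftrightarrow p2 = T \leftrightarrow F = F
p1 \lor (p6 \leftrightarrow p2) = F \lor F = F
p6 \leftrightarrow p2 = T \leftrightarrow F = F
p1 \to (p6 \leftrightarrow p2) = F \to F = T
(p1 \lor (p6 \leftrightarrow p2)) \to (p1 \to (p6 \leftrightarrow p2)) = F \to T = T
(\lnot (p2 \to (p1 \oplus p6)) \leftrightarrow (p6 \land p2)) \leftrightarrow ((p1 \lor (p6 \leftrightarrow p2)) \to (p1 \to (p6 \leftrightarrow p2))) = T \leftrightarrow T = T
((\lnot (p2 \to (p1 \oplus p6)) \leftrightarrow (p6 \land p2)) \leftrightarrow ((p1 \lor (p6 \leftrightarrow p2)) \to (p1 \to (p6 \leftrightarrow p2)))) \leftrightarrow p2 = T \leftrightarrow F = F
(((\lnot (p2 \to (p1 \oplus p6)) \leftrightarrow (p6 \land p2)) \leftrightarrow ((p1 \lor (p6 \leftrightarrow p2)) \to (p1 \to (p6 \leftrightarrow p2)))) \leftrightarrow p2) \to p6 = F \to T = T
p2 \oplus p1 = F \oplus F = F
p2 \oplus (p2 \oplus p1) = F \oplus F = F
((((\lnot (p2 \to (p1 \oplus p6)) \leftrightarrow (p6 \land p2)) \leftrightarrow ((p1 \lor (p6 \leftrightarrow p2)) \to (p1 \to (p6 \leftrightarrow p2)))) \leftrightarrow p2) \to p6) \leftrightarrow (p2 \oplus (p2 \oplus p1)) = T \leftrightarrow F = F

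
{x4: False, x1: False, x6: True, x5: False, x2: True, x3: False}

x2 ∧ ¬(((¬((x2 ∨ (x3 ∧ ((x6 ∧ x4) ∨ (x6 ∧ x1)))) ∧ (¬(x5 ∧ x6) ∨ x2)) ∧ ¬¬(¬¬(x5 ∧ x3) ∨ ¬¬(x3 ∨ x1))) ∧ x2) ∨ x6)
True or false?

False

x6 ∧ x4 = True ∧ False = False
x6 ∧ x1 = True ∧ False = False
(x6 ∧ x4) ∨ (x6 ∧ x1) = False ∨ False = False
x3 ∧ ((x6 ∧ x4) ∨ (x6 ∧ x1)) = False ∧ False = False
x2 ∨ (x3 ∧ ((x6 ∧ x4) ∨ (x6 ∧ x1))) = True ∨ False = True
x5 ∧ x6 = False ∧ True = False
¬(x5 ∧ x6) = ¬False = True
¬(x5 ∧ x6) ∨ x2 = True ∨ True = True
(x2 ∨ (x3 ∧ ((x6 ∧ x4) ∨ (x6 ∧ x1)))) ∧ (¬(x5 ∧ x6) ∨ x2) = True ∧ True = True
¬((x2 ∨ (x3 ∧ ((x6 ∧ x4) ∨ (x6 ∧ x1)))) ∧ (¬(x5 ∧ x6) ∨ x2)) = ¬True = False
x5 ∧ x3 = False ∧ False = False
¬(x5 ∧ x3) = ¬False = True
¬¬(x5 ∧ x3) = ¬True = False
x3 ∨ x1 = False ∨ False = False
¬(x3 ∨ x1) = ¬False = True
¬¬(x3 ∨ x1) = ¬True = False
¬¬(x5 ∧ x3) ∨ ¬¬(x3 ∨ x1) = False ∨ False = False
¬(¬¬(x5 ∧ x3) ∨ ¬¬(x3 ∨ x1)) = ¬False = True
¬¬(¬¬(x5 ∧ x3) ∨ ¬¬(x3 ∨ x1)) = ¬True = False
¬((x2 ∨ (x3 ∧ ((x6 ∧ x4) ∨ (x6 ∧ x1)))) ∧ (¬(x5 ∧ x6) ∨ x2)) ∧ ¬¬(¬¬(x5 ∧ x3) ∨ ¬¬(x3 ∨ x1)) = False ∧ False = False
(¬((x2 ∨ (x3 ∧ ((x6 ∧ x4) ∨ (x6 ∧ x1)))) ∧ (¬(x5 ∧ x6) ∨ x2)) ∧ ¬¬(¬¬(x5 ∧ x3) ∨ ¬¬(x3 ∨ x1))) ∧ x2 = False ∧ True = False
((¬((x2 ∨ (x3 ∧ ((x6 ∧ x4) ∨ (x6 ∧ x1)))) ∧ (¬(x5 ∧ x6) ∨ x2)) ∧ ¬¬(¬¬(x5 ∧ x3) ∨ ¬¬(x3 ∨ x1))) ∧ x2) ∨ x6 = False ∨ True = True
¬(((¬((x2 ∨ (x3 ∧ ((x6 ∧ x4) ∨ (x6 ∧ x1)))) ∧ (¬(x5 ∧ x6) ∨ x2)) ∧ ¬¬(¬¬(x5 ∧ x3) ∨ ¬¬(x3 ∨ x1))) ∧ x2) ∨ x6) = ¬True = False
x2 ∧ ¬(((¬((x2 ∨ (x3 ∧ ((x6 ∧ x4) ∨ (x6 ∧ x1)))) ∧ (¬(x5 ∧ x6) ∨ x2)) ∧ ¬¬(¬¬(x5 ∧ x3) ∨ ¬¬(x3 ∨ x1))) ∧ x2) ∨ x6) = True ∧ False = False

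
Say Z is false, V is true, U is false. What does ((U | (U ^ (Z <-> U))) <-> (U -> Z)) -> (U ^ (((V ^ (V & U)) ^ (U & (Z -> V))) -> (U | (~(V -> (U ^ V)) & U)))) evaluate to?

Substituting Z=False, V=True, U=False:
Z <-> U = False <-> False = True
U ^ (Z <-> U) = False ^ True = True
U | (U ^ (Z <-> U)) = False | True = True
U -> Z = False -> False = True
(U | (U ^ (Z <-> U))) <-> (U -> Z) = True <-> True = True
V & U = True & False = False
V ^ (V & U) = True ^ False = True
Z -> V = False -> True = True
U & (Z -> V) = False & True = False
(V ^ (V & U)) ^ (U & (Z -> V)) = True ^ False = True
U ^ V = False ^ True = True
V -> (U ^ V) = True -> True = True
~(V -> (U ^ V)) = ~True = False
~(V -> (U ^ V)) & U = False & False = False
U | (~(V -> (U ^ V)) & U) = False | False = False
((V ^ (V & U)) ^ (U & (Z -> V))) -> (U | (~(V -> (U ^ V)) & U)) = True -> False = False
U ^ (((V ^ (V & U)) ^ (U & (Z -> V))) -> (U | (~(V -> (U ^ V)) & U))) = False ^ False = False
((U | (U ^ (Z <-> U))) <-> (U -> Z)) -> (U ^ (((V ^ (V & U)) ^ (U & (Z -> V))) -> (U | (~(V -> (U ^ V)) & U)))) = True -> False = False

False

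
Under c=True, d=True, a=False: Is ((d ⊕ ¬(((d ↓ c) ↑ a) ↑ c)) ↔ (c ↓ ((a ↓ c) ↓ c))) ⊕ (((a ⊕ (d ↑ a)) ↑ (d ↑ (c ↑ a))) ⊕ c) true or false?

True

Substituting c=True, d=True, a=False:
d ↓ c = True ↓ True = False
(d ↓ c) ↑ a = False ↑ False = True
((d ↓ c) ↑ a) ↑ c = True ↑ True = False
¬(((d ↓ c) ↑ a) ↑ c) = ¬False = True
d ⊕ ¬(((d ↓ c) ↑ a) ↑ c) = True ⊕ True = False
a ↓ c = False ↓ True = False
(a ↓ c) ↓ c = False ↓ True = False
c ↓ ((a ↓ c) ↓ c) = True ↓ False = False
(d ⊕ ¬(((d ↓ c) ↑ a) ↑ c)) ↔ (c ↓ ((a ↓ c) ↓ c)) = False ↔ False = True
d ↑ a = True ↑ False = True
a ⊕ (d ↑ a) = False ⊕ True = True
c ↑ a = True ↑ False = True
d ↑ (c ↑ a) = True ↑ True = False
(a ⊕ (d ↑ a)) ↑ (d ↑ (c ↑ a)) = True ↑ False = True
((a ⊕ (d ↑ a)) ↑ (d ↑ (c ↑ a))) ⊕ c = True ⊕ True = False
((d ⊕ ¬(((d ↓ c) ↑ a) ↑ c)) ↔ (c ↓ ((a ↓ c) ↓ c))) ⊕ (((a ⊕ (d ↑ a)) ↑ (d ↑ (c ↑ a))) ⊕ c) = True ⊕ False = True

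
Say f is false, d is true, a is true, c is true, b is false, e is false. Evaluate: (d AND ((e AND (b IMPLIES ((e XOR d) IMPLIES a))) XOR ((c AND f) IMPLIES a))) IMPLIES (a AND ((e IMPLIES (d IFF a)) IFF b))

F

e XOR d = F XOR T = T
(e XOR d) IMPLIES a = T IMPLIES T = T
b IMPLIES ((e XOR d) IMPLIES a) = F IMPLIES T = T
e AND (b IMPLIES ((e XOR d) IMPLIES a)) = F AND T = F
c AND f = T AND F = F
(c AND f) IMPLIES a = F IMPLIES T = T
(e AND (b IMPLIES ((e XOR d) IMPLIES a))) XOR ((c AND f) IMPLIES a) = F XOR T = T
d AND ((e AND (b IMPLIES ((e XOR d) IMPLIES a))) XOR ((c AND f) IMPLIES a)) = T AND T = T
d IFF a = T IFF T = T
e IMPLIES (d IFF a) = F IMPLIES T = T
(e IMPLIES (d IFF a)) IFF b = T IFF F = F
a AND ((e IMPLIES (d IFF a)) IFF b) = T AND F = F
(d AND ((e AND (b IMPLIES ((e XOR d) IMPLIES a))) XOR ((c AND f) IMPLIES a))) IMPLIES (a AND ((e IMPLIES (d IFF a)) IFF b)) = T IMPLIES F = F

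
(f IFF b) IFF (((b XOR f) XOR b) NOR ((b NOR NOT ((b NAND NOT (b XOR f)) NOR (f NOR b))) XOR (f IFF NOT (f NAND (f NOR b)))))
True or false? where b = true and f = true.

false

f IFF b = true IFF true = true
b XOR f = true XOR true = false
(b XOR f) XOR b = false XOR true = true
b XOR f = true XOR true = false
NOT (b XOR f) = NOT false = true
b NAND NOT (b XOR f) = true NAND true = false
f NOR b = true NOR true = false
(b NAND NOT (b XOR f)) NOR (f NOR b) = false NOR false = true
NOT ((b NAND NOT (b XOR f)) NOR (f NOR b)) = NOT true = false
b NOR NOT ((b NAND NOT (b XOR f)) NOR (f NOR b)) = true NOR false = false
f NOR b = true NOR true = false
f NAND (f NOR b) = true NAND false = true
NOT (f NAND (f NOR b)) = NOT true = false
f IFF NOT (f NAND (f NOR b)) = true IFF false = false
(b NOR NOT ((b NAND NOT (b XOR f)) NOR (f NOR b))) XOR (f IFF NOT (f NAND (f NOR b))) = false XOR false = false
((b XOR f) XOR b) NOR ((b NOR NOT ((b NAND NOT (b XOR f)) NOR (f NOR b))) XOR (f IFF NOT (f NAND (f NOR b)))) = true NOR false = false
(f IFF b) IFF (((b XOR f) XOR b) NOR ((b NOR NOT ((b NAND NOT (b XOR f)) NOR (f NOR b))) XOR (f IFF NOT (f NAND (f NOR b))))) = true IFF false = false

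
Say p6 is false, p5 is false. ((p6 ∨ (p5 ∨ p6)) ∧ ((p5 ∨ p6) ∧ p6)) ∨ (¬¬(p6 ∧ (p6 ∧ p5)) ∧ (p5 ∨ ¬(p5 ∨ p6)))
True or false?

p5 ∨ p6 = F ∨ F = F
p6 ∨ (p5 ∨ p6) = F ∨ F = F
p5 ∨ p6 = F ∨ F = F
(p5 ∨ p6) ∧ p6 = F ∧ F = F
(p6 ∨ (p5 ∨ p6)) ∧ ((p5 ∨ p6) ∧ p6) = F ∧ F = F
p6 ∧ p5 = F ∧ F = F
p6 ∧ (p6 ∧ p5) = F ∧ F = F
¬(p6 ∧ (p6 ∧ p5)) = ¬F = T
¬¬(p6 ∧ (p6 ∧ p5)) = ¬T = F
p5 ∨ p6 = F ∨ F = F
¬(p5 ∨ p6) = ¬F = T
p5 ∨ ¬(p5 ∨ p6) = F ∨ T = T
¬¬(p6 ∧ (p6 ∧ p5)) ∧ (p5 ∨ ¬(p5 ∨ p6)) = F ∧ T = F
((p6 ∨ (p5 ∨ p6)) ∧ ((p5 ∨ p6) ∧ p6)) ∨ (¬¬(p6 ∧ (p6 ∧ p5)) ∧ (p5 ∨ ¬(p5 ∨ p6))) = F ∨ F = F

F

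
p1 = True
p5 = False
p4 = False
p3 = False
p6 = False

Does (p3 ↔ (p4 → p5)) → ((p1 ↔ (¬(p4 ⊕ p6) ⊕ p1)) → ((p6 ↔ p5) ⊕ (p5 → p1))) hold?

True

Substituting p1=True, p5=False, p4=False, p3=False, p6=False:
p4 → p5 = False → False = True
p3 ↔ (p4 → p5) = False ↔ True = False
p4 ⊕ p6 = False ⊕ False = False
¬(p4 ⊕ p6) = ¬False = True
¬(p4 ⊕ p6) ⊕ p1 = True ⊕ True = False
p1 ↔ (¬(p4 ⊕ p6) ⊕ p1) = True ↔ False = False
p6 ↔ p5 = False ↔ False = True
p5 → p1 = False → True = True
(p6 ↔ p5) ⊕ (p5 → p1) = True ⊕ True = False
(p1 ↔ (¬(p4 ⊕ p6) ⊕ p1)) → ((p6 ↔ p5) ⊕ (p5 → p1)) = False → False = True
(p3 ↔ (p4 → p5)) → ((p1 ↔ (¬(p4 ⊕ p6) ⊕ p1)) → ((p6 ↔ p5) ⊕ (p5 → p1))) = False → True = True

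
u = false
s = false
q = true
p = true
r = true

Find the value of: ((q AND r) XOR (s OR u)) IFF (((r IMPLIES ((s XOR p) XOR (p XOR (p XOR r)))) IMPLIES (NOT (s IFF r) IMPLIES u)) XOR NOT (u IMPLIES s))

true

Substituting u=false, s=false, q=true, p=true, r=true:
q AND r = true AND true = true
s OR u = false OR false = false
(q AND r) XOR (s OR u) = true XOR false = true
s XOR p = false XOR true = true
p XOR r = true XOR true = false
p XOR (p XOR r) = true XOR false = true
(s XOR p) XOR (p XOR (p XOR r)) = true XOR true = false
r IMPLIES ((s XOR p) XOR (p XOR (p XOR r))) = true IMPLIES false = false
s IFF r = false IFF true = false
NOT (s IFF r) = NOT false = true
NOT (s IFF r) IMPLIES u = true IMPLIES false = false
(r IMPLIES ((s XOR p) XOR (p XOR (p XOR r)))) IMPLIES (NOT (s IFF r) IMPLIES u) = false IMPLIES false = true
u IMPLIES s = false IMPLIES false = true
NOT (u IMPLIES s) = NOT true = false
((r IMPLIES ((s XOR p) XOR (p XOR (p XOR r)))) IMPLIES (NOT (s IFF r) IMPLIES u)) XOR NOT (u IMPLIES s) = true XOR false = true
((q AND r) XOR (s OR u)) IFF (((r IMPLIES ((s XOR p) XOR (p XOR (p XOR r)))) IMPLIES (NOT (s IFF r) IMPLIES u)) XOR NOT (u IMPLIES s)) = true IFF true = true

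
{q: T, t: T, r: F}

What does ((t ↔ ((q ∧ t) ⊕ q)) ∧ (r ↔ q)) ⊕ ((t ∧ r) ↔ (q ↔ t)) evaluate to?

F

q ∧ t = T ∧ T = T
(q ∧ t) ⊕ q = T ⊕ T = F
t ↔ ((q ∧ t) ⊕ q) = T ↔ F = F
r ↔ q = F ↔ T = F
(t ↔ ((q ∧ t) ⊕ q)) ∧ (r ↔ q) = F ∧ F = F
t ∧ r = T ∧ F = F
q ↔ t = T ↔ T = T
(t ∧ r) ↔ (q ↔ t) = F ↔ T = F
((t ↔ ((q ∧ t) ⊕ q)) ∧ (r ↔ q)) ⊕ ((t ∧ r) ↔ (q ↔ t)) = F ⊕ F = F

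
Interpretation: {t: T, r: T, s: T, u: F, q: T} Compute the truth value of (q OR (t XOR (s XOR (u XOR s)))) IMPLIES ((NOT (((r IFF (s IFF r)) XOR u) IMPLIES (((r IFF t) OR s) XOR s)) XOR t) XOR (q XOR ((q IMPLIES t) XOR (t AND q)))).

u XOR s = F XOR T = T
s XOR (u XOR s) = T XOR T = F
t XOR (s XOR (u XOR s)) = T XOR F = T
q OR (t XOR (s XOR (u XOR s))) = T OR T = T
s IFF r = T IFF T = T
r IFF (s IFF r) = T IFF T = T
(r IFF (s IFF r)) XOR u = T XOR F = T
r IFF t = T IFF T = T
(r IFF t) OR s = T OR T = T
((r IFF t) OR s) XOR s = T XOR T = F
((r IFF (s IFF r)) XOR u) IMPLIES (((r IFF t) OR s) XOR s) = T IMPLIES F = F
NOT (((r IFF (s IFF r)) XOR u) IMPLIES (((r IFF t) OR s) XOR s)) = NOT F = T
NOT (((r IFF (s IFF r)) XOR u) IMPLIES (((r IFF t) OR s) XOR s)) XOR t = T XOR T = F
q IMPLIES t = T IMPLIES T = T
t AND q = T AND T = T
(q IMPLIES t) XOR (t AND q) = T XOR T = F
q XOR ((q IMPLIES t) XOR (t AND q)) = T XOR F = T
(NOT (((r IFF (s IFF r)) XOR u) IMPLIES (((r IFF t) OR s) XOR s)) XOR t) XOR (q XOR ((q IMPLIES t) XOR (t AND q))) = F XOR T = T
(q OR (t XOR (s XOR (u XOR s)))) IMPLIES ((NOT (((r IFF (s IFF r)) XOR u) IMPLIES (((r IFF t) OR s) XOR s)) XOR t) XOR (q XOR ((q IMPLIES t) XOR (t AND q)))) = T IMPLIES T = T

T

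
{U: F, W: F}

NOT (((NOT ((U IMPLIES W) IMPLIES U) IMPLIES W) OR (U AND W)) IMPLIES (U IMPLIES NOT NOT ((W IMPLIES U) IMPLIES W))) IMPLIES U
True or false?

Substituting U=F, W=F:
U IMPLIES W = F IMPLIES F = T
(U IMPLIES W) IMPLIES U = T IMPLIES F = F
NOT ((U IMPLIES W) IMPLIES U) = NOT F = T
NOT ((U IMPLIES W) IMPLIES U) IMPLIES W = T IMPLIES F = F
U AND W = F AND F = F
(NOT ((U IMPLIES W) IMPLIES U) IMPLIES W) OR (U AND W) = F OR F = F
W IMPLIES U = F IMPLIES F = T
(W IMPLIES U) IMPLIES W = T IMPLIES F = F
NOT ((W IMPLIES U) IMPLIES W) = NOT F = T
NOT NOT ((W IMPLIES U) IMPLIES W) = NOT T = F
U IMPLIES NOT NOT ((W IMPLIES U) IMPLIES W) = F IMPLIES F = T
((NOT ((U IMPLIES W) IMPLIES U) IMPLIES W) OR (U AND W)) IMPLIES (U IMPLIES NOT NOT ((W IMPLIES U) IMPLIES W)) = F IMPLIES T = T
NOT (((NOT ((U IMPLIES W) IMPLIES U) IMPLIES W) OR (U AND W)) IMPLIES (U IMPLIES NOT NOT ((W IMPLIES U) IMPLIES W))) = NOT T = F
NOT (((NOT ((U IMPLIES W) IMPLIES U) IMPLIES W) OR (U AND W)) IMPLIES (U IMPLIES NOT NOT ((W IMPLIES U) IMPLIES W))) IMPLIES U = F IMPLIES F = T

T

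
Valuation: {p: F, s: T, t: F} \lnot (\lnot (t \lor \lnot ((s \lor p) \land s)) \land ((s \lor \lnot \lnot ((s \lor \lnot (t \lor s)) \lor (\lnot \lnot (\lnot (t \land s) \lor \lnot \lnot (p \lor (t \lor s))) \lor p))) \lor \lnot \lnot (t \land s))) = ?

Substituting p=F, s=T, t=F:
s \lor p = T \lor F = T
(s \lor p) \land s = T \land T = T
\lnot ((s \lor p) \land s) = \lnot T = F
t \lor \lnot ((s \lor p) \land s) = F \lor F = F
\lnot (t \lor \lnot ((s \lor p) \land s)) = \lnot F = T
t \lor s = F \lor T = T
\lnot (t \lor s) = \lnot T = F
s \lor \lnot (t \lor s) = T \lor F = T
t \land s = F \land T = F
\lnot (t \land s) = \lnot F = T
t \lor s = F \lor T = T
p \lor (t \lor s) = F \lor T = T
\lnot (p \lor (t \lor s)) = \lnot T = F
\lnot \lnot (p \lor (t \lor s)) = \lnot F = T
\lnot (t \land s) \lor \lnot \lnot (p \lor (t \lor s)) = T \lor T = T
\lnot (\lnot (t \land s) \lor \lnot \lnot (p \lor (t \lor s))) = \lnot T = F
\lnot \lnot (\lnot (t \land s) \lor \lnot \lnot (p \lor (t \lor s))) = \lnot F = T
\lnot \lnot (\lnot (t \land s) \lor \lnot \lnot (p \lor (t \lor s))) \lor p = T \lor F = T
(s \lor \lnot (t \lor s)) \lor (\lnot \lnot (\lnot (t \land s) \lor \lnot \lnot (p \lor (t \lor s))) \lor p) = T \lor T = T
\lnot ((s \lor \lnot (t \lor s)) \lor (\lnot \lnot (\lnot (t \land s) \lor \lnot \lnot (p \lor (t \lor s))) \lor p)) = \lnot T = F
\lnot \lnot ((s \lor \lnot (t \lor s)) \lor (\lnot \lnot (\lnot (t \land s) \lor \lnot \lnot (p \lor (t \lor s))) \lor p)) = \lnot F = T
s \lor \lnot \lnot ((s \lor \lnot (t \lor s)) \lor (\lnot \lnot (\lnot (t \land s) \lor \lnot \lnot (p \lor (t \lor s))) \lor p)) = T \lor T = T
t \land s = F \land T = F
\lnot (t \land s) = \lnot F = T
\lnot \lnot (t \land s) = \lnot T = F
(s \lor \lnot \lnot ((s \lor \lnot (t \lor s)) \lor (\lnot \lnot (\lnot (t \land s) \lor \lnot \lnot (p \lor (t \lor s))) \lor p))) \lor \lnot \lnot (t \land s) = T \lor F = T
\lnot (t \lor \lnot ((s \lor p) \land s)) \land ((s \lor \lnot \lnot ((s \lor \lnot (t \lor s)) \lor (\lnot \lnot (\lnot (t \land s) \lor \lnot \lnot (p \lor (t \lor s))) \lor p))) \lor \lnot \lnot (t \land s)) = T \land T = T
\lnot (\lnot (t \lor \lnot ((s \lor p) \land s)) \land ((s \lor \lnot \lnot ((s \lor \lnot (t \lor s)) \lor (\lnot \lnot (\lnot (t \land s) \lor \lnot \lnot (p \lor (t \lor s))) \lor p))) \lor \lnot \lnot (t \land s))) = \lnot T = F

F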